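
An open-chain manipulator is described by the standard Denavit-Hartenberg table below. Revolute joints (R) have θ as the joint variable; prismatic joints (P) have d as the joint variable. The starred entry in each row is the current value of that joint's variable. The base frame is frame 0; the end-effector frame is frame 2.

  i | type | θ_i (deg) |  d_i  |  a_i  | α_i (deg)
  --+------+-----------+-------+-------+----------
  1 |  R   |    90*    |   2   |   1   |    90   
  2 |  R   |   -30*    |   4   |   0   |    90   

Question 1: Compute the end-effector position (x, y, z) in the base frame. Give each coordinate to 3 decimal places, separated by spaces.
after link 1: o_1 = (0.0000, 1.0000, 2.0000)
after link 2: o_2 = (4.0000, 1.0000, 2.0000)

4.000 1.000 2.000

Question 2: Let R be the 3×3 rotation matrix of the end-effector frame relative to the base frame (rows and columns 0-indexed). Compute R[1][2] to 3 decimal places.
End-effector z-axis (col 2 of R) = (0.0000,-0.5000,-0.8660)
R[1][2] = -0.5000

-0.500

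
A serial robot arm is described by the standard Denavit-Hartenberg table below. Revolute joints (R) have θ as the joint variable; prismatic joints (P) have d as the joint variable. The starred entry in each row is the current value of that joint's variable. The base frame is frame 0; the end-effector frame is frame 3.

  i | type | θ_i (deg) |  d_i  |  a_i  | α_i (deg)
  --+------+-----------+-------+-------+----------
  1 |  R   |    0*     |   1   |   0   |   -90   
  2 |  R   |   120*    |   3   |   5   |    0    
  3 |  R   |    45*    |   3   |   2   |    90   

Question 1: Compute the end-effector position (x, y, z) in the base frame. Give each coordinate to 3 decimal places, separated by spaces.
after link 1: o_1 = (0.0000, 0.0000, 1.0000)
after link 2: o_2 = (-2.5000, 3.0000, -3.3301)
after link 3: o_3 = (-4.4319, 6.0000, -3.8478)

-4.432 6.000 -3.848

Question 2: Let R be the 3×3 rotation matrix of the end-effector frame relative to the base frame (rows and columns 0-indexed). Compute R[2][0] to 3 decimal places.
End-effector x-axis (col 0 of R) = (-0.9659,0.0000,-0.2588)
R[2][0] = -0.2588

-0.259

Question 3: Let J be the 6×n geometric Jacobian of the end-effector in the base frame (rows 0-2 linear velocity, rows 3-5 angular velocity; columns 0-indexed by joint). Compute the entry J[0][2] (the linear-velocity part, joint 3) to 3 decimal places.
-0.518

axis z_2 = (0.0000,1.0000,0.0000); lever o_n−o_2 = (-1.9319,3.0000,-0.5176)
cross product → J_v[:, 2] = (-0.5176,-0.0000,1.9319)
J_ω[:, 2] = z_2
entry J[0][2] = -0.5176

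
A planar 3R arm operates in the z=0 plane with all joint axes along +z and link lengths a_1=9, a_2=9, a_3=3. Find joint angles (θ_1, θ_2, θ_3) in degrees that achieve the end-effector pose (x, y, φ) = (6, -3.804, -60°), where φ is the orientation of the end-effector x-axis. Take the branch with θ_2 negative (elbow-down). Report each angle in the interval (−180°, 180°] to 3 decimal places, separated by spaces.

wrist centre = target − a_3·(cos φ, sin φ) = (4.5000, -1.2059)
cos θ_2 = (21.7043−9²−9²)/(2·9·9) = -0.8660; θ_2 = -149.9997° (elbow-down)
β = atan2(-1.2059,4.5000) = -15.0018°; ψ = atan2(-4.5000,1.2058) = -74.9999°
θ_1 = β − ψ = 59.9981°
θ_3 = φ − θ_1 − θ_2 = 30.0017° (wrapped to (-180°,180°])

59.998 -150.000 30.002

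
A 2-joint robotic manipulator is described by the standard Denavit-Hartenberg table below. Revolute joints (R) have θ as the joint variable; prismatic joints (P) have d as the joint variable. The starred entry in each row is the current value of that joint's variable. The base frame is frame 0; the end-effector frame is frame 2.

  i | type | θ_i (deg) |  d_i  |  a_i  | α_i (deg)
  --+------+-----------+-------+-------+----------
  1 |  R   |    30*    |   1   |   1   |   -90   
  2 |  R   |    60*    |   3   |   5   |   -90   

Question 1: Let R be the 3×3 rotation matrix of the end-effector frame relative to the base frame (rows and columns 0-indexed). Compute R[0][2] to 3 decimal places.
End-effector z-axis (col 2 of R) = (-0.7500,-0.4330,-0.5000)
R[0][2] = -0.7500

-0.750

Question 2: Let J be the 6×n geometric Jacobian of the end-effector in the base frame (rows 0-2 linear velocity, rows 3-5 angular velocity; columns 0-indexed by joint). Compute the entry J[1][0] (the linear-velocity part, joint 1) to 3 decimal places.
1.531

axis z_0 = ẑ; lever o_n−o_0 = (1.5311,4.3481,-3.3301)
cross product → J_v[:, 0] = (-4.3481,1.5311,0.0000)
J_ω[:, 0] = z_0
entry J[1][0] = 1.5311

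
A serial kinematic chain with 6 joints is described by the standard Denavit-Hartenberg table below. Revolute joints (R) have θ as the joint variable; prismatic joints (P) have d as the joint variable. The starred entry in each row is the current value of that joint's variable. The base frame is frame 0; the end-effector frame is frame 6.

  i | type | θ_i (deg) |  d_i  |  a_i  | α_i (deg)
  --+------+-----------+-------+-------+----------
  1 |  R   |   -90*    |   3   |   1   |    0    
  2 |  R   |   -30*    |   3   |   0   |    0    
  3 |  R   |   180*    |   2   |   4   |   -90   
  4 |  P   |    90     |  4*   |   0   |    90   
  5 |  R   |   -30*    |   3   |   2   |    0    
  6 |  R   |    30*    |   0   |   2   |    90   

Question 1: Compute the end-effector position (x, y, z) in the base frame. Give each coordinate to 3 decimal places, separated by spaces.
after link 1: o_1 = (0.0000, -1.0000, 3.0000)
after link 2: o_2 = (0.0000, -1.0000, 6.0000)
after link 3: o_3 = (2.0000, 2.4641, 8.0000)
after link 4: o_4 = (-1.4641, 4.4641, 8.0000)
after link 5: o_5 = (0.9019, 6.5622, 6.2679)
after link 6: o_6 = (0.9019, 6.5622, 4.2679)

0.902 6.562 4.268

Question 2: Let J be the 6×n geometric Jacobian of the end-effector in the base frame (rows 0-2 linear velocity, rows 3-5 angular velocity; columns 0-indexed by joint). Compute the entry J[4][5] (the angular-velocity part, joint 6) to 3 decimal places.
axis z_5 = (0.5000,0.8660,0.0000); lever o_n−o_5 = (0.0000,0.0000,-2.0000)
cross product → J_v[:, 5] = (-1.7321,1.0000,0.0000)
J_ω[:, 5] = z_5
entry J[4][5] = 0.8660

0.866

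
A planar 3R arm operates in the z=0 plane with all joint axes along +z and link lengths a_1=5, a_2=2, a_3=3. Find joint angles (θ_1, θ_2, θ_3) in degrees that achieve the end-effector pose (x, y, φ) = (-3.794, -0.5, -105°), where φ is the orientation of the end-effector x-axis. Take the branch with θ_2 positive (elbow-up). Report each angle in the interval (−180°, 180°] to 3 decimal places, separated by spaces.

120.007 135.012 -0.019

wrist centre = target − a_3·(cos φ, sin φ) = (-3.0175, 2.3978)
cos θ_2 = (14.8549−5²−2²)/(2·5·2) = -0.7073; θ_2 = 135.0120° (elbow-up)
β = atan2(2.3978,-3.0175) = 141.5289°; ψ = atan2(1.4139,3.5855) = 21.5215°
θ_1 = β − ψ = 120.0074°
θ_3 = φ − θ_1 − θ_2 = -0.0194° (wrapped to (-180°,180°])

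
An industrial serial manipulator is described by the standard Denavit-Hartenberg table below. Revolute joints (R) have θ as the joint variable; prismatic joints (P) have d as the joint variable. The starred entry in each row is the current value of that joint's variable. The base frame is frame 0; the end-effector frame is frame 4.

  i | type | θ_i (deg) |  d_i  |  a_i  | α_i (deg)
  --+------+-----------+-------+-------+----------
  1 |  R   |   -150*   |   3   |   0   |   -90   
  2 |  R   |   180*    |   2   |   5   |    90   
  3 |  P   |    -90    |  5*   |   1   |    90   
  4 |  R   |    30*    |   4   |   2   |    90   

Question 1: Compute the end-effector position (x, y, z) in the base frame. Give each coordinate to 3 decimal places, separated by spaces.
after link 1: o_1 = (0.0000, 0.0000, 3.0000)
after link 2: o_2 = (5.3301, 0.7679, 3.0000)
after link 3: o_3 = (4.8301, 1.6340, -2.0000)
after link 4: o_4 = (0.5000, 1.1340, -3.0000)

0.500 1.134 -3.000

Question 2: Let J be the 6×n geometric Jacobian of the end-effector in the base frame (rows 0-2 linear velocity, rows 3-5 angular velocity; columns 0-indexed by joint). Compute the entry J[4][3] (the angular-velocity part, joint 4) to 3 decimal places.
axis z_3 = (-0.8660,-0.5000,0.0000); lever o_n−o_3 = (-4.3301,-0.5000,-1.0000)
cross product → J_v[:, 3] = (0.5000,-0.8660,-1.7321)
J_ω[:, 3] = z_3
entry J[4][3] = -0.5000

-0.500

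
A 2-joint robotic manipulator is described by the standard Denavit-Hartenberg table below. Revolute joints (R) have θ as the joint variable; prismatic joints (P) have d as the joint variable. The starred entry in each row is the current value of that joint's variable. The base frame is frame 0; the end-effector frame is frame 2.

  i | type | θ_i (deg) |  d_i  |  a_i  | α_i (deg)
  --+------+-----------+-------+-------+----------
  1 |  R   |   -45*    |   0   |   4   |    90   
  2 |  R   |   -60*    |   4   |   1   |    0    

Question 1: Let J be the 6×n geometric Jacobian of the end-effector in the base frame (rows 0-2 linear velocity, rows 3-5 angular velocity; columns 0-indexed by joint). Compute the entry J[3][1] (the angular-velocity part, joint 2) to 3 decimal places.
axis z_1 = (-0.7071,-0.7071,0.0000); lever o_n−o_1 = (-2.4749,-3.1820,-0.8660)
cross product → J_v[:, 1] = (0.6124,-0.6124,0.5000)
J_ω[:, 1] = z_1
entry J[3][1] = -0.7071

-0.707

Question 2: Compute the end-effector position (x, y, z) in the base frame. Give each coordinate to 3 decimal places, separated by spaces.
after link 1: o_1 = (2.8284, -2.8284, 0.0000)
after link 2: o_2 = (0.3536, -6.0104, -0.8660)

0.354 -6.010 -0.866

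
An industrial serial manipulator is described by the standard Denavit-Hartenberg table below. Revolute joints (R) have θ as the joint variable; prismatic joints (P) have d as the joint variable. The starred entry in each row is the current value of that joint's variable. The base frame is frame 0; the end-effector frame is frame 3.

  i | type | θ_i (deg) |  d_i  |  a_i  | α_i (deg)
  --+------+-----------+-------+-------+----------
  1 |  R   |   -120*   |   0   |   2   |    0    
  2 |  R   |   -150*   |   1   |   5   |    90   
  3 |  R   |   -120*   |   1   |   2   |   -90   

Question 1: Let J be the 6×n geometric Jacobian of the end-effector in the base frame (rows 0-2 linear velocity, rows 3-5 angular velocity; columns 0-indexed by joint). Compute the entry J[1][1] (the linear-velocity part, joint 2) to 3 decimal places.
1.000

axis z_1 = (0.0000,0.0000,1.0000); lever o_n−o_1 = (1.0000,4.0000,-0.7321)
cross product → J_v[:, 1] = (-4.0000,1.0000,0.0000)
J_ω[:, 1] = z_1
entry J[1][1] = 1.0000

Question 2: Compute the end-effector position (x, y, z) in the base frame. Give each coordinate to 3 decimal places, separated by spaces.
after link 1: o_1 = (-1.0000, -1.7321, 0.0000)
after link 2: o_2 = (-1.0000, 3.2679, 1.0000)
after link 3: o_3 = (0.0000, 2.2679, -0.7321)

0.000 2.268 -0.732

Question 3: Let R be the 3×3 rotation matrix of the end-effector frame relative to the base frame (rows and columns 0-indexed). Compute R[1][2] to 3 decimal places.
End-effector z-axis (col 2 of R) = (-0.0000,0.8660,-0.5000)
R[1][2] = 0.8660

0.866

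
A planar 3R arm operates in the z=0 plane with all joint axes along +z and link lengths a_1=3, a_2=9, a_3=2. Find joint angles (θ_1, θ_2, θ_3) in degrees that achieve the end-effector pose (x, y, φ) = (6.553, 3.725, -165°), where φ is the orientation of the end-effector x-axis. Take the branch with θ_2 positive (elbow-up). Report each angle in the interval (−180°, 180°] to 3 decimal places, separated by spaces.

wrist centre = target − a_3·(cos φ, sin φ) = (8.4849, 4.2426)
cos θ_2 = (89.9927−3²−9²)/(2·3·9) = -0.0001; θ_2 = 90.0078° (elbow-up)
β = atan2(4.2426,8.4849) = 26.5662°; ψ = atan2(9.0000,2.9988) = 71.5720°
θ_1 = β − ψ = -45.0058°
θ_3 = φ − θ_1 − θ_2 = 149.9981° (wrapped to (-180°,180°])

-45.006 90.008 149.998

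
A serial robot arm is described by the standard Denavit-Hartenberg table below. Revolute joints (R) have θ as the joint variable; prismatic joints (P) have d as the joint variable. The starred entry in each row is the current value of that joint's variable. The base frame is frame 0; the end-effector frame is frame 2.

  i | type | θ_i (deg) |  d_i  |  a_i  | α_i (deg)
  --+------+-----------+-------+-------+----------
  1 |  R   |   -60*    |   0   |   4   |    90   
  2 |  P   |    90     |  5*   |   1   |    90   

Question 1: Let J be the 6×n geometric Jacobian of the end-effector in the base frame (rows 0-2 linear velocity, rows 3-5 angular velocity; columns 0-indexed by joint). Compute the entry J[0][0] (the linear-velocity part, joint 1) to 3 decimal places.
5.964

axis z_0 = ẑ; lever o_n−o_0 = (-2.3301,-5.9641,1.0000)
cross product → J_v[:, 0] = (5.9641,-2.3301,0.0000)
J_ω[:, 0] = z_0
entry J[0][0] = 5.9641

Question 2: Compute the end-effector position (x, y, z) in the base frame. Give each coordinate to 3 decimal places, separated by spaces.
after link 1: o_1 = (2.0000, -3.4641, 0.0000)
after link 2: o_2 = (-2.3301, -5.9641, 1.0000)

-2.330 -5.964 1.000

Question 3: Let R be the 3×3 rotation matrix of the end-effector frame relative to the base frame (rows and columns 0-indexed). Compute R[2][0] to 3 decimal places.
1.000

End-effector x-axis (col 0 of R) = (0.0000,-0.0000,1.0000)
R[2][0] = 1.0000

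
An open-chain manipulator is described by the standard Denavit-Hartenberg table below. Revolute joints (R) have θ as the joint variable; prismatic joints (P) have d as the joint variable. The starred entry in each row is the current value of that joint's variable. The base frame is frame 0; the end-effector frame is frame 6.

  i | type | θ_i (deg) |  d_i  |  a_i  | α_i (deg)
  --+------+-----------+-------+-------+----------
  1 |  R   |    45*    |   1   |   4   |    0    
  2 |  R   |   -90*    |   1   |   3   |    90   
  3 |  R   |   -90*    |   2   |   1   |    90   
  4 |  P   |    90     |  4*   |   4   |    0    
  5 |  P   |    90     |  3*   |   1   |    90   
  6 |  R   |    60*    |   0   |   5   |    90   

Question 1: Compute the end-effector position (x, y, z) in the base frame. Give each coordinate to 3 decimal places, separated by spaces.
after link 1: o_1 = (2.8284, 2.8284, 1.0000)
after link 2: o_2 = (4.9497, 0.7071, 2.0000)
after link 3: o_3 = (3.5355, -0.7071, 1.0000)
after link 4: o_4 = (-2.1213, -0.7071, 1.0000)
after link 5: o_5 = (-4.2426, 1.4142, 2.0000)
after link 6: o_6 = (-7.3045, 4.4761, 4.5000)

-7.305 4.476 4.500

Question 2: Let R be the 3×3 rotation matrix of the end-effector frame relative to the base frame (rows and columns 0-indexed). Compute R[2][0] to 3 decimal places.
0.500

End-effector x-axis (col 0 of R) = (-0.6124,0.6124,0.5000)
R[2][0] = 0.5000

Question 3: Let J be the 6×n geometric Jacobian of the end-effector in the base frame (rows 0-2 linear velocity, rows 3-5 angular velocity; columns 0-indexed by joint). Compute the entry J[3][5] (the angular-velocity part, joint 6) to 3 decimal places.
axis z_5 = (-0.7071,-0.7071,-0.0000); lever o_n−o_5 = (-3.0619,3.0619,2.5000)
cross product → J_v[:, 5] = (-1.7678,1.7678,-4.3301)
J_ω[:, 5] = z_5
entry J[3][5] = -0.7071

-0.707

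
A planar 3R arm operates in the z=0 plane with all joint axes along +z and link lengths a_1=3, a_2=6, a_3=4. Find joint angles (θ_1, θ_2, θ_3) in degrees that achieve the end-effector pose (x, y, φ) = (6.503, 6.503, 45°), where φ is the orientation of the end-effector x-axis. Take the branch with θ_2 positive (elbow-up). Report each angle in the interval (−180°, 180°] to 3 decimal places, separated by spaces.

-44.991 119.991 -30.000

wrist centre = target − a_3·(cos φ, sin φ) = (3.6746, 3.6746)
cos θ_2 = (27.0050−3²−6²)/(2·3·6) = -0.4999; θ_2 = 119.9909° (elbow-up)
β = atan2(3.6746,3.6746) = 45.0000°; ψ = atan2(5.1966,0.0008) = 89.9909°
θ_1 = β − ψ = -44.9909°
θ_3 = φ − θ_1 − θ_2 = -30.0000° (wrapped to (-180°,180°])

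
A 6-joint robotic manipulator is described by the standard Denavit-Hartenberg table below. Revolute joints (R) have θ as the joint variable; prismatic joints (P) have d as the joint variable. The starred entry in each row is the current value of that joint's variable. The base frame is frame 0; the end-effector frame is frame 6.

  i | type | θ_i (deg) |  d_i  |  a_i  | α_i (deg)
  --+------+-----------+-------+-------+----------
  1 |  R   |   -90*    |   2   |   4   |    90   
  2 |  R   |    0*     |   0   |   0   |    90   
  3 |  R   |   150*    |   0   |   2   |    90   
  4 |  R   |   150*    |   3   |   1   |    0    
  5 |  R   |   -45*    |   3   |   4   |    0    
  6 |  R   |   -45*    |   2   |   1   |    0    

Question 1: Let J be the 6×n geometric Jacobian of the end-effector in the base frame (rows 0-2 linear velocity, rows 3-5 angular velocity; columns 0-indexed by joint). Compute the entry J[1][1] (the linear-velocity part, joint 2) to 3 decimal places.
axis z_1 = (-1.0000,-0.0000,0.0000); lever o_n−o_1 = (-7.2276,-3.4815,-5.2297)
cross product → J_v[:, 1] = (0.0000,-5.2297,3.4815)
J_ω[:, 1] = z_1
entry J[1][1] = -5.2297

-5.230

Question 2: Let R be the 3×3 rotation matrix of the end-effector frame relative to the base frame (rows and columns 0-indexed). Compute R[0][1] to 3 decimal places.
0.433

End-effector y-axis (col 1 of R) = (0.4330,-0.7500,-0.5000)
R[0][1] = 0.4330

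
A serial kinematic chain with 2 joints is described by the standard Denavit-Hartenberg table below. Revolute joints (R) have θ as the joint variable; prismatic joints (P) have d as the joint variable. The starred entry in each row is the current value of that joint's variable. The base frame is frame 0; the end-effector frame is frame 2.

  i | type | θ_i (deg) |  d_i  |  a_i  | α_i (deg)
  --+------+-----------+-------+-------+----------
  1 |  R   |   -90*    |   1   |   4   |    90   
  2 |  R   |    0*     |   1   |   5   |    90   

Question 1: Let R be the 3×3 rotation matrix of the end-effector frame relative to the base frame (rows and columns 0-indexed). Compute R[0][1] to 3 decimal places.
-1.000

End-effector y-axis (col 1 of R) = (-1.0000,-0.0000,0.0000)
R[0][1] = -1.0000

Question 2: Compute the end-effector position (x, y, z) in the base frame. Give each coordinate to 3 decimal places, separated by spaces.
after link 1: o_1 = (0.0000, -4.0000, 1.0000)
after link 2: o_2 = (-1.0000, -9.0000, 1.0000)

-1.000 -9.000 1.000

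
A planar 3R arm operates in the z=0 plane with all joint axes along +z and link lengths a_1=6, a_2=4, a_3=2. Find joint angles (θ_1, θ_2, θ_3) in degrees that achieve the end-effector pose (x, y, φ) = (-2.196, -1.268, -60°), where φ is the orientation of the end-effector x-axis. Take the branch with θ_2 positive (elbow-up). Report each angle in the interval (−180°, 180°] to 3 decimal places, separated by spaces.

133.478 150.002 16.520

wrist centre = target − a_3·(cos φ, sin φ) = (-3.1960, 0.4641)
cos θ_2 = (10.4298−6²−4²)/(2·6·4) = -0.8660; θ_2 = 150.0024° (elbow-up)
β = atan2(0.4641,-3.1960) = 171.7385°; ψ = atan2(1.9999,2.5358) = 38.2608°
θ_1 = β − ψ = 133.4777°
θ_3 = φ − θ_1 − θ_2 = 16.5199° (wrapped to (-180°,180°])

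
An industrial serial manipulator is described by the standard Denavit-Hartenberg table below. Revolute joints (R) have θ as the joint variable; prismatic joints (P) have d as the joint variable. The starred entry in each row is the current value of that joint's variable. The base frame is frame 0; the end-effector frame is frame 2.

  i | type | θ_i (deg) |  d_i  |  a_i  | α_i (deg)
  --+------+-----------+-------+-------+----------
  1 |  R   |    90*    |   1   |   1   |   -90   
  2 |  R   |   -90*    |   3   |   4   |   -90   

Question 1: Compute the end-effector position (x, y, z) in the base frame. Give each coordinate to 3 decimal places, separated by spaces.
after link 1: o_1 = (0.0000, 1.0000, 1.0000)
after link 2: o_2 = (-3.0000, 1.0000, 5.0000)

-3.000 1.000 5.000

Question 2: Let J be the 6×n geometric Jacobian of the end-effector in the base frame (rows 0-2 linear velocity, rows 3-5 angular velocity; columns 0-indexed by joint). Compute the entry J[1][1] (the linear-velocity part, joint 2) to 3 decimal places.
4.000

axis z_1 = (-1.0000,0.0000,0.0000); lever o_n−o_1 = (-3.0000,0.0000,4.0000)
cross product → J_v[:, 1] = (0.0000,4.0000,-0.0000)
J_ω[:, 1] = z_1
entry J[1][1] = 4.0000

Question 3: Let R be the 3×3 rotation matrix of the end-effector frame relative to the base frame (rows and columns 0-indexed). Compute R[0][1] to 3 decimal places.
1.000

End-effector y-axis (col 1 of R) = (1.0000,0.0000,-0.0000)
R[0][1] = 1.0000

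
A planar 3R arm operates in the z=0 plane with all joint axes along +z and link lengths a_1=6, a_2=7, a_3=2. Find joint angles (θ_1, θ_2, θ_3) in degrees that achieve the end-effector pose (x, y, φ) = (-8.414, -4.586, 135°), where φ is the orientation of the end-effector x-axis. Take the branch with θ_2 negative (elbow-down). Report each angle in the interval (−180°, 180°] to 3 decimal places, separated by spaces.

wrist centre = target − a_3·(cos φ, sin φ) = (-6.9998, -6.0002)
cos θ_2 = (84.9996−6²−7²)/(2·6·7) = -0.0000; θ_2 = -90.0003° (elbow-down)
β = atan2(-6.0002,-6.9998) = -139.3968°; ψ = atan2(-7.0000,6.0000) = -49.3989°
θ_1 = β − ψ = -89.9980°
θ_3 = φ − θ_1 − θ_2 = -45.0017° (wrapped to (-180°,180°])

-89.998 -90.000 -45.002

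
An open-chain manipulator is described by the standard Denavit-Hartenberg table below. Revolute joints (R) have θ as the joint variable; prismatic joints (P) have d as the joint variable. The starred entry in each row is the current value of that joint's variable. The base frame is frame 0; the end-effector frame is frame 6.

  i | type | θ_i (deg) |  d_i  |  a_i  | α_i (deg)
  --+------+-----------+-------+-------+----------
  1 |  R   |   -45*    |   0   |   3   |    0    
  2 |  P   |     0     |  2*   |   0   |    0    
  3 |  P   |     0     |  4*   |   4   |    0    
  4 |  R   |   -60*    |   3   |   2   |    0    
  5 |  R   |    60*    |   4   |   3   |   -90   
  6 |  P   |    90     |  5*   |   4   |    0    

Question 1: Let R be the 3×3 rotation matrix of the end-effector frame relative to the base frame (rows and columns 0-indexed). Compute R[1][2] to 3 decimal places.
0.707

End-effector z-axis (col 2 of R) = (0.7071,0.7071,0.0000)
R[1][2] = 0.7071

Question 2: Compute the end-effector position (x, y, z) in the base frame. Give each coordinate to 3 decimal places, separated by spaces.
after link 1: o_1 = (2.1213, -2.1213, 0.0000)
after link 2: o_2 = (2.1213, -2.1213, 2.0000)
after link 3: o_3 = (4.9497, -4.9497, 6.0000)
after link 4: o_4 = (4.4321, -6.8816, 9.0000)
after link 5: o_5 = (6.5534, -9.0029, 13.0000)
after link 6: o_6 = (10.0890, -5.4674, 9.0000)

10.089 -5.467 9.000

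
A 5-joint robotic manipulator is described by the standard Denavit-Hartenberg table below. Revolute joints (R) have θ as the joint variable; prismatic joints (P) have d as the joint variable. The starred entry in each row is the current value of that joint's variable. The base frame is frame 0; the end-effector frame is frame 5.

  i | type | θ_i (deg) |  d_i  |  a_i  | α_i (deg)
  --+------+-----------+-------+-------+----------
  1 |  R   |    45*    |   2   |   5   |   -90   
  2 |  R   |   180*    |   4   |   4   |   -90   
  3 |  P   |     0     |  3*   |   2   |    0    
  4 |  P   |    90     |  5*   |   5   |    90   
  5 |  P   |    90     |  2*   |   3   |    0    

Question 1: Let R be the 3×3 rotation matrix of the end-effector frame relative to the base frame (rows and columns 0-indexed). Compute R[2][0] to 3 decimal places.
End-effector x-axis (col 0 of R) = (-0.0000,-0.0000,1.0000)
R[2][0] = 1.0000

1.000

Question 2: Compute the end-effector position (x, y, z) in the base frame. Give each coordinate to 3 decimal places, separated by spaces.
-1.414 -2.828 13.000

after link 1: o_1 = (3.5355, 3.5355, 2.0000)
after link 2: o_2 = (-2.1213, 3.5355, 2.0000)
after link 3: o_3 = (-3.5355, 2.1213, 5.0000)
after link 4: o_4 = (-0.0000, -1.4142, 10.0000)
after link 5: o_5 = (-1.4142, -2.8284, 13.0000)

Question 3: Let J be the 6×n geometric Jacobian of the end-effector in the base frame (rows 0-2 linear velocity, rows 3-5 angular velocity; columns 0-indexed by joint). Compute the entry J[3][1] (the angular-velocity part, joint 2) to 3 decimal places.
axis z_1 = (-0.7071,0.7071,0.0000); lever o_n−o_1 = (-4.9497,-6.3640,11.0000)
cross product → J_v[:, 1] = (7.7782,7.7782,8.0000)
J_ω[:, 1] = z_1
entry J[3][1] = -0.7071

-0.707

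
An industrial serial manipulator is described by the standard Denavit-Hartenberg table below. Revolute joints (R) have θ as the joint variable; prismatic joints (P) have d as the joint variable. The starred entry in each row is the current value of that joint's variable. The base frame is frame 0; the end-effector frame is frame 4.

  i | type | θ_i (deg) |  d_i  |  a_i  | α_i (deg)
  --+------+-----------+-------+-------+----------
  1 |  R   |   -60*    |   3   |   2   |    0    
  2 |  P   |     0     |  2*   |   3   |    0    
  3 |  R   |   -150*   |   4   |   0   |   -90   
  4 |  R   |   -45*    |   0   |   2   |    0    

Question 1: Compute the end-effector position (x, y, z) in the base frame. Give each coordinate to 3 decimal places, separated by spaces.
after link 1: o_1 = (1.0000, -1.7321, 3.0000)
after link 2: o_2 = (2.5000, -4.3301, 5.0000)
after link 3: o_3 = (2.5000, -4.3301, 9.0000)
after link 4: o_4 = (1.2753, -3.6230, 10.4142)

1.275 -3.623 10.414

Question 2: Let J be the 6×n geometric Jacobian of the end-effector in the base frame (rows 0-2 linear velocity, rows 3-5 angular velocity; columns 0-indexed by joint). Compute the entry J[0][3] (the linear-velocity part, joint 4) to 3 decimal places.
-1.225

axis z_3 = (-0.5000,-0.8660,0.0000); lever o_n−o_3 = (-1.2247,0.7071,1.4142)
cross product → J_v[:, 3] = (-1.2247,0.7071,-1.4142)
J_ω[:, 3] = z_3
entry J[0][3] = -1.2247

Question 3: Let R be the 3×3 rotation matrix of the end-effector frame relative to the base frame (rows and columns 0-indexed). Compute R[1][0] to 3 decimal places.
End-effector x-axis (col 0 of R) = (-0.6124,0.3536,0.7071)
R[1][0] = 0.3536

0.354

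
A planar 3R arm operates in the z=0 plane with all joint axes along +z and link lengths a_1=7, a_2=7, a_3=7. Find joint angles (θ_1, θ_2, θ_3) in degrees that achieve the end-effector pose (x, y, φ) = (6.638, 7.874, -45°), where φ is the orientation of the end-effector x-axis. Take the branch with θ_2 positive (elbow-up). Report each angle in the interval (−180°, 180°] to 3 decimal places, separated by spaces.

60.001 44.998 -149.999

wrist centre = target − a_3·(cos φ, sin φ) = (1.6883, 12.8237)
cos θ_2 = (167.2987−7²−7²)/(2·7·7) = 0.7071; θ_2 = 44.9982° (elbow-up)
β = atan2(12.8237,1.6883) = 82.5001°; ψ = atan2(4.9496,11.9499) = 22.4991°
θ_1 = β − ψ = 60.0010°
θ_3 = φ − θ_1 − θ_2 = -149.9992° (wrapped to (-180°,180°])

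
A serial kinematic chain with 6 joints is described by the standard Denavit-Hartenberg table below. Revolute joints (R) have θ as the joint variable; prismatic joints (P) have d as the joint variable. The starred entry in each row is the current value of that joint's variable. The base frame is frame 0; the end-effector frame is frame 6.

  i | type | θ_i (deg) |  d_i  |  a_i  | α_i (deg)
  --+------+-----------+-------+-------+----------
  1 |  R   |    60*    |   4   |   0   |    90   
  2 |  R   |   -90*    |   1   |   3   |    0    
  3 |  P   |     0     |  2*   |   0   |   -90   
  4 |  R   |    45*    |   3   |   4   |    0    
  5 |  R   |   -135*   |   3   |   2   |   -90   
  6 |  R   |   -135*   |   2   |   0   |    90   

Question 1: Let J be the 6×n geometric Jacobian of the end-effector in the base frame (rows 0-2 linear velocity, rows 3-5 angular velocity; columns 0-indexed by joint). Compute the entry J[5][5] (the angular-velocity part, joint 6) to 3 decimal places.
-1.000

axis z_5 = (0.0000,0.0000,-1.0000); lever o_n−o_5 = (0.0000,0.0000,-2.0000)
cross product → J_v[:, 5] = (-0.0000,0.0000,0.0000)
J_ω[:, 5] = z_5
entry J[5][5] = -1.0000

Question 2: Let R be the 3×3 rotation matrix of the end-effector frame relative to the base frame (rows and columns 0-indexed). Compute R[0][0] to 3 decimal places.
End-effector x-axis (col 0 of R) = (-0.2588,0.9659,0.0000)
R[0][0] = -0.2588

-0.259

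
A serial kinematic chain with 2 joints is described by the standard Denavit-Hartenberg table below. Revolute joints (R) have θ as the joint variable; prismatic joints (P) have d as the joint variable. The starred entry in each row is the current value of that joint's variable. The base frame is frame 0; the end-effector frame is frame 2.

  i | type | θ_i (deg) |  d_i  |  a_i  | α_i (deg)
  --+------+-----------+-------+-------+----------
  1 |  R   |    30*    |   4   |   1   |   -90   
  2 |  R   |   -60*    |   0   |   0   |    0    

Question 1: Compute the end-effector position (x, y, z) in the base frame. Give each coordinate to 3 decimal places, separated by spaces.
0.866 0.500 4.000

after link 1: o_1 = (0.8660, 0.5000, 4.0000)
after link 2: o_2 = (0.8660, 0.5000, 4.0000)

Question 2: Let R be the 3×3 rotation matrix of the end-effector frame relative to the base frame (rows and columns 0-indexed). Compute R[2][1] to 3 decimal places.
-0.500

End-effector y-axis (col 1 of R) = (0.7500,0.4330,-0.5000)
R[2][1] = -0.5000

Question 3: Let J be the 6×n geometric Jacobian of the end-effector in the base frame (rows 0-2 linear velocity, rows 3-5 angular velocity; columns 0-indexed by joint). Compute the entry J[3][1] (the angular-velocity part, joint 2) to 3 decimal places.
axis z_1 = (-0.5000,0.8660,0.0000); lever o_n−o_1 = (0.0000,0.0000,0.0000)
cross product → J_v[:, 1] = (0.0000,0.0000,-0.0000)
J_ω[:, 1] = z_1
entry J[3][1] = -0.5000

-0.500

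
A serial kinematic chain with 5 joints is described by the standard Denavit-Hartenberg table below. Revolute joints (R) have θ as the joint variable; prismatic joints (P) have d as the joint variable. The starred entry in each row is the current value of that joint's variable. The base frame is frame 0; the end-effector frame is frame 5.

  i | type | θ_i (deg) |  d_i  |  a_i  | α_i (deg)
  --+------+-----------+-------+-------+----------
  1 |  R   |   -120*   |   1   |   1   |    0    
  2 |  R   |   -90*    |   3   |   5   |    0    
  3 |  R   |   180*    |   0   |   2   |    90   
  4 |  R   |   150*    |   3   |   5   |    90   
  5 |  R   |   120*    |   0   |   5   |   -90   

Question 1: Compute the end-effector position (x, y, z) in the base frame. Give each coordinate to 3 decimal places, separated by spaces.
-8.638 -4.632 5.250

after link 1: o_1 = (-0.5000, -0.8660, 1.0000)
after link 2: o_2 = (-4.8301, 1.6340, 4.0000)
after link 3: o_3 = (-3.0981, 0.6340, 4.0000)
after link 4: o_4 = (-8.3481, 0.2010, 6.5000)
after link 5: o_5 = (-8.6381, -4.6316, 5.2500)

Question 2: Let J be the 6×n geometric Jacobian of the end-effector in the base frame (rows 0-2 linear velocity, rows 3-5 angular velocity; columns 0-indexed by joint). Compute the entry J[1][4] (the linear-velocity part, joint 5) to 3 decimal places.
axis z_4 = (0.4330,-0.2500,0.8660); lever o_n−o_4 = (-0.2901,-4.8325,-1.2500)
cross product → J_v[:, 4] = (4.4976,0.2901,-2.1651)
J_ω[:, 4] = z_4
entry J[1][4] = 0.2901

0.290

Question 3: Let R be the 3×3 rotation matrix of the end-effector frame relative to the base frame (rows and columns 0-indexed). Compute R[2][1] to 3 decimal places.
-0.866

End-effector y-axis (col 1 of R) = (-0.4330,0.2500,-0.8660)
R[2][1] = -0.8660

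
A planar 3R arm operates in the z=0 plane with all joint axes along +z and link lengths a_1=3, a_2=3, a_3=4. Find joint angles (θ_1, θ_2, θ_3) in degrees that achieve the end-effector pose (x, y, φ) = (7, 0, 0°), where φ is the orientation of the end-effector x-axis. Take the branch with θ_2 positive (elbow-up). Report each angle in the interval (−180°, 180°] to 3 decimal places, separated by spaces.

wrist centre = target − a_3·(cos φ, sin φ) = (3.0000, 0.0000)
cos θ_2 = (9.0000−3²−3²)/(2·3·3) = -0.5000; θ_2 = 120.0000° (elbow-up)
β = atan2(0.0000,3.0000) = 0.0000°; ψ = atan2(2.5981,1.5000) = 60.0000°
θ_1 = β − ψ = -60.0000°
θ_3 = φ − θ_1 − θ_2 = -60.0000° (wrapped to (-180°,180°])

-60.000 120.000 -60.000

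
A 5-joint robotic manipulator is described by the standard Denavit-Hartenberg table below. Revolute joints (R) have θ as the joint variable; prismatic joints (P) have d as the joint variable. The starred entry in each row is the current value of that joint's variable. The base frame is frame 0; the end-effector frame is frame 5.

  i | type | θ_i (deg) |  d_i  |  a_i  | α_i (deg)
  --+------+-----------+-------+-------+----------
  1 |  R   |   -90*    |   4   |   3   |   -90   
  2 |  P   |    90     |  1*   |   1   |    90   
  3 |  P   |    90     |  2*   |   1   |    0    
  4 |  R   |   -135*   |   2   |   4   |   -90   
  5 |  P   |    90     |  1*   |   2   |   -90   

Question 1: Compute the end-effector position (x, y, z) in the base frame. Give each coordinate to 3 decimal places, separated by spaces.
after link 1: o_1 = (0.0000, -3.0000, 4.0000)
after link 2: o_2 = (1.0000, -3.0000, 3.0000)
after link 3: o_3 = (2.0000, -5.0000, 3.0000)
after link 4: o_4 = (-0.8284, -7.0000, 0.1716)
after link 5: o_5 = (-0.1213, -5.0000, -0.5355)

-0.121 -5.000 -0.536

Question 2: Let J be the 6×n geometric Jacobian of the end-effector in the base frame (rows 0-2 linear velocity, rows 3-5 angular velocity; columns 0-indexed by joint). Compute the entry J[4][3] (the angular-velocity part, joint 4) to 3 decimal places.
axis z_3 = (0.0000,-1.0000,0.0000); lever o_n−o_3 = (-2.1213,-0.0000,-3.5355)
cross product → J_v[:, 3] = (3.5355,0.0000,-2.1213)
J_ω[:, 3] = z_3
entry J[4][3] = -1.0000

-1.000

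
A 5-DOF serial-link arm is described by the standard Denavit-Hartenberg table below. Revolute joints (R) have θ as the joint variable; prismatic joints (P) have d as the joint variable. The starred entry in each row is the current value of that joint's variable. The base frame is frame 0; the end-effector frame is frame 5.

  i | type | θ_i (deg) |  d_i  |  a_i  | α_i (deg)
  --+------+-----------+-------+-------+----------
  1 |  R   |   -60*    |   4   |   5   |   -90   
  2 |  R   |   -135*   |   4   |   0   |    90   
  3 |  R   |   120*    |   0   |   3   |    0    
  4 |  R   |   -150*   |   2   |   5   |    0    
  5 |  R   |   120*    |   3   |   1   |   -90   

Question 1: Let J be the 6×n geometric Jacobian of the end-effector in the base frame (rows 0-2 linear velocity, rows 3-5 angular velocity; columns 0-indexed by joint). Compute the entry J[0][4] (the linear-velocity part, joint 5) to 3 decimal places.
0.354

axis z_4 = (-0.3536,0.6124,-0.7071); lever o_n−o_4 = (-0.1946,2.3371,-2.1213)
cross product → J_v[:, 4] = (0.3536,-0.6124,-0.7071)
J_ω[:, 4] = z_4
entry J[0][4] = 0.3536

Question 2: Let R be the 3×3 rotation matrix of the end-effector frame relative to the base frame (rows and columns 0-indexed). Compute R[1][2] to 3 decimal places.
-0.612

End-effector z-axis (col 2 of R) = (0.3536,-0.6124,-0.7071)
R[1][2] = -0.6124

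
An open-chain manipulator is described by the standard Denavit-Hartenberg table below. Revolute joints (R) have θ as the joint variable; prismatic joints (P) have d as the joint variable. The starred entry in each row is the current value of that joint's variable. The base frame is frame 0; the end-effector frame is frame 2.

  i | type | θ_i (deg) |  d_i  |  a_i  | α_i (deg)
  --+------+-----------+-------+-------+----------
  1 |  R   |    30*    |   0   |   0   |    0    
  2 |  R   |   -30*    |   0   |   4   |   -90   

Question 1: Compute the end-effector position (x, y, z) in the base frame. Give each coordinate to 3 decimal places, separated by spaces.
4.000 0.000 0.000

after link 1: o_1 = (0.0000, 0.0000, 0.0000)
after link 2: o_2 = (4.0000, 0.0000, 0.0000)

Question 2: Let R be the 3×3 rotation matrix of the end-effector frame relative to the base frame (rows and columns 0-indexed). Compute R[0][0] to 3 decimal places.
End-effector x-axis (col 0 of R) = (1.0000,0.0000,0.0000)
R[0][0] = 1.0000

1.000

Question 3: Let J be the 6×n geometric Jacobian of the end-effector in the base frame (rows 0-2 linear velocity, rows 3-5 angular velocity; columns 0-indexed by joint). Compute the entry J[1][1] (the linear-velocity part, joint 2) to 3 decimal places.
4.000

axis z_1 = (0.0000,0.0000,1.0000); lever o_n−o_1 = (4.0000,0.0000,0.0000)
cross product → J_v[:, 1] = (0.0000,4.0000,0.0000)
J_ω[:, 1] = z_1
entry J[1][1] = 4.0000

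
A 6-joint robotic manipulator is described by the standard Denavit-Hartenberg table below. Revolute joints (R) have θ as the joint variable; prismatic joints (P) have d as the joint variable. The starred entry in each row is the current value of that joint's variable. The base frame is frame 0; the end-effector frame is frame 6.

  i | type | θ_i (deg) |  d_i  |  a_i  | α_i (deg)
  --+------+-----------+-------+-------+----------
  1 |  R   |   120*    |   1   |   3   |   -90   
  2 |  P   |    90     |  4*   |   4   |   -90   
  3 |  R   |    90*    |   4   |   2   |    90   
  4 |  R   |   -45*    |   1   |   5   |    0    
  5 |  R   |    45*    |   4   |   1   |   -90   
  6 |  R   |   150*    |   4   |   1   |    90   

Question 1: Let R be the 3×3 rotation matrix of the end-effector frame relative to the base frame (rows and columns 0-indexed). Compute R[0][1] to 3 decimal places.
End-effector y-axis (col 1 of R) = (0.5000,-0.8660,-0.0000)
R[0][1] = 0.5000

0.500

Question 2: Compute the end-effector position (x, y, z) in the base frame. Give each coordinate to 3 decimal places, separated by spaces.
2.178 -0.434 -7.500

after link 1: o_1 = (-1.5000, 2.5981, 1.0000)
after link 2: o_2 = (-4.9641, 0.5981, -3.0000)
after link 3: o_3 = (-1.2321, -1.8660, -3.0000)
after link 4: o_4 = (0.0620, 2.9636, -4.0000)
after link 5: o_5 = (0.9281, 3.4636, -8.0000)
after link 6: o_6 = (2.1781, -0.4335, -7.5000)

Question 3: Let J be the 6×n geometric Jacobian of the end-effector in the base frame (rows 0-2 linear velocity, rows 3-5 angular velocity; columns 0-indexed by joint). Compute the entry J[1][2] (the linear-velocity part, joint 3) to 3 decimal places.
2.250

axis z_2 = (0.5000,-0.8660,-0.0000); lever o_n−o_2 = (7.1422,-1.0316,-4.5000)
cross product → J_v[:, 2] = (3.8971,2.2500,5.6695)
J_ω[:, 2] = z_2
entry J[1][2] = 2.2500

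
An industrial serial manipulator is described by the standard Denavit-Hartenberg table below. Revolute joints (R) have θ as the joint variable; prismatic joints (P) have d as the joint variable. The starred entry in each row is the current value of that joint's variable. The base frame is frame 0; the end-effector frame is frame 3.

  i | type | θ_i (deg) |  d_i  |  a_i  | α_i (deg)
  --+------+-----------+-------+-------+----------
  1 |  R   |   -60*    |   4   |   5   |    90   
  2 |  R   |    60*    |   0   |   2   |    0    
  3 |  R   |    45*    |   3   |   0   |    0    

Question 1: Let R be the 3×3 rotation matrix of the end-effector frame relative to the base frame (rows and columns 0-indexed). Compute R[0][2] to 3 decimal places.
-0.866

End-effector z-axis (col 2 of R) = (-0.8660,-0.5000,0.0000)
R[0][2] = -0.8660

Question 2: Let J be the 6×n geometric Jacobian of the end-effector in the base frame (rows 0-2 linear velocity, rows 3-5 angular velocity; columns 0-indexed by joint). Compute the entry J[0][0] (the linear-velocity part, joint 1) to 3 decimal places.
axis z_0 = ẑ; lever o_n−o_0 = (0.4019,-6.6962,5.7321)
cross product → J_v[:, 0] = (6.6962,0.4019,-0.0000)
J_ω[:, 0] = z_0
entry J[0][0] = 6.6962

6.696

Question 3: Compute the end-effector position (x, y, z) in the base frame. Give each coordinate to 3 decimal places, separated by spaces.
0.402 -6.696 5.732

after link 1: o_1 = (2.5000, -4.3301, 4.0000)
after link 2: o_2 = (3.0000, -5.1962, 5.7321)
after link 3: o_3 = (0.4019, -6.6962, 5.7321)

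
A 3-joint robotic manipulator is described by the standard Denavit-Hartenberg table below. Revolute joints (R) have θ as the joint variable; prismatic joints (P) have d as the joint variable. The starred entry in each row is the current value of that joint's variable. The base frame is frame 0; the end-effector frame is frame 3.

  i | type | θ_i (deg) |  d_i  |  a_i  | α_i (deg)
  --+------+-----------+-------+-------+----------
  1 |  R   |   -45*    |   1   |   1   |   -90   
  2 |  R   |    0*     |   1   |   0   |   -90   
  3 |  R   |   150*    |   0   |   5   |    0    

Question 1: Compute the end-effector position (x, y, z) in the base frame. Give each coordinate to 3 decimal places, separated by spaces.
-3.415 1.294 1.000

after link 1: o_1 = (0.7071, -0.7071, 1.0000)
after link 2: o_2 = (1.4142, 0.0000, 1.0000)
after link 3: o_3 = (-3.4154, 1.2941, 1.0000)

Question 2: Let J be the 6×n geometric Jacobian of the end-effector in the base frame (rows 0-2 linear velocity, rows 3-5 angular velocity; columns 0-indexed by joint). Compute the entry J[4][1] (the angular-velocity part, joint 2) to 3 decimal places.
axis z_1 = (0.7071,0.7071,0.0000); lever o_n−o_1 = (-4.1225,2.0012,-0.0000)
cross product → J_v[:, 1] = (-0.0000,-0.0000,4.3301)
J_ω[:, 1] = z_1
entry J[4][1] = 0.7071

0.707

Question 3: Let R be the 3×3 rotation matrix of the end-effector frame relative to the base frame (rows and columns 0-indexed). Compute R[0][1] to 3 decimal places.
End-effector y-axis (col 1 of R) = (0.2588,0.9659,0.0000)
R[0][1] = 0.2588

0.259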